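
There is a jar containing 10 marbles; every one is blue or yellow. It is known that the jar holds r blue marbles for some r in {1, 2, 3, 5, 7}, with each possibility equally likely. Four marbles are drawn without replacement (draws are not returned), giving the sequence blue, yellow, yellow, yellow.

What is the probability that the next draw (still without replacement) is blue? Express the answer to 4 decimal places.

0.2626

The likelihood of the observed sequence under each hypothesis: P(data | r = 1) = (1/10)(9/9)(8/8)(7/7) = 0.1; P(data | r = 2) = (2/10)(8/9)(7/8)(6/7) = 0.13333; P(data | r = 3) = (3/10)(7/9)(6/8)(5/7) = 0.125; P(data | r = 5) = (5/10)(5/9)(4/8)(3/7) = 0.059524; P(data | r = 7) = (7/10)(3/9)(2/8)(1/7) = 0.0083333.
The prior-weighted likelihoods are 1/5 · 0.1 = 0.02, 1/5 · 0.13333 = 0.026667, 1/5 · 0.125 = 0.025, 1/5 · 0.059524 = 0.011905, 1/5 · 0.0083333 = 0.0016667; with total 0.085238.
Normalising, the posterior is P(r = 1 | data) = 0.23464, P(r = 2 | data) = 0.31285, P(r = 3 | data) = 0.2933, P(r = 5 | data) = 0.13966, P(r = 7 | data) = 0.019553.
So P(blue next | data) = Σ P(blue next | H) P(H | data) = (0)(0.23464) + (1/6)(0.31285) + (1/3)(0.2933) + (2/3)(0.13966) + (1)(0.019553) = 0.26257.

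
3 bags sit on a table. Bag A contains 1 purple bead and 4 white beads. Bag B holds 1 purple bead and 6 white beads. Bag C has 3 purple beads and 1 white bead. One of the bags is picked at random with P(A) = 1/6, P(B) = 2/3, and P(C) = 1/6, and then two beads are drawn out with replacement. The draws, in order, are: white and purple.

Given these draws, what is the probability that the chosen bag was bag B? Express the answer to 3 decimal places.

Compute the likelihood of the observed sequence for each case: P(data | bag A) = (4/5)(1/5) = 0.16; P(data | bag B) = (6/7)(1/7) = 0.12245; P(data | bag C) = (1/4)(3/4) = 0.1875.
Multiplying each by its prior: 1/6 · 0.16 = 0.026667, 2/3 · 0.12245 = 0.081633, 1/6 · 0.1875 = 0.03125; summing to 0.13955.
Therefore the posterior P(bag B | data) = (0.081633) / (0.13955) = 0.58497.

0.585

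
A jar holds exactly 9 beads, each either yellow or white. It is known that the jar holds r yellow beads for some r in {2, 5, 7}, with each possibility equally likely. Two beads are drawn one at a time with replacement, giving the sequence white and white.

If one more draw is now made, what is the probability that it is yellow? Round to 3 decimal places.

The likelihood of the observed sequence under each hypothesis: P(data | r = 2) = (7/9)(7/9) = 49/81; P(data | r = 5) = (4/9)(4/9) = 16/81; P(data | r = 7) = (2/9)(2/9) = 4/81.
Weighting by the prior gives 1/3 · 49/81 = 49/243, 1/3 · 16/81 = 16/243, 1/3 · 4/81 = 4/243; these sum to 23/81.
Dividing through by the total gives posterior P(r = 2 | data) = 49/69, P(r = 5 | data) = 16/69, P(r = 7 | data) = 4/69.
So P(yellow next | data) = Σ P(yellow next | H) P(H | data) = (2/9)(49/69) + (5/9)(16/69) + (7/9)(4/69) = 206/621.

0.332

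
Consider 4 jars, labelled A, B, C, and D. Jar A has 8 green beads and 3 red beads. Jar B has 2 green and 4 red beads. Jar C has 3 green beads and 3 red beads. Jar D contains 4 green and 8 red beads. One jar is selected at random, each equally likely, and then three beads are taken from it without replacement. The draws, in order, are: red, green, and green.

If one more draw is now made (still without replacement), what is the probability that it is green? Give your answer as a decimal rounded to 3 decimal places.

Compute the likelihood of the observed sequence for each case: P(data | jar A) = (3/11)(8/10)(7/9) = 28/165; P(data | jar B) = (4/6)(2/5)(1/4) = 1/15; P(data | jar C) = (3/6)(3/5)(2/4) = 3/20; P(data | jar D) = (8/12)(4/11)(3/10) = 4/55.
Multiplying each by its prior: 1/4 · 28/165 = 7/165, 1/4 · 1/15 = 1/60, 1/4 · 3/20 = 3/80, 1/4 · 4/55 = 1/55; summing to 101/880.
Normalising, the posterior is P(jar A | data) = 112/303, P(jar B | data) = 44/303, P(jar C | data) = 33/101, P(jar D | data) = 16/101.
So P(green next | data) = Σ P(green next | H) P(H | data) = (3/4)(112/303) + (0)(44/303) + (1/3)(33/101) + (2/9)(16/101) = 383/909.

0.421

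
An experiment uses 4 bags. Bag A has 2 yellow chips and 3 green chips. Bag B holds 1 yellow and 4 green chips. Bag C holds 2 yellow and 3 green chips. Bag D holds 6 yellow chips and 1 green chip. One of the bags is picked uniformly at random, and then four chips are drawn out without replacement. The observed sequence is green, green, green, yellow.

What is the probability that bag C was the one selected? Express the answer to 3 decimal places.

Compute the likelihood of the observed sequence for each case: P(data | bag A) = (3/5)(2/4)(1/3)(2/2) = 1/10; P(data | bag B) = (4/5)(3/4)(2/3)(1/2) = 1/5; P(data | bag C) = (3/5)(2/4)(1/3)(2/2) = 1/10; P(data | bag D) = (1/7)(0/6) = 0.
Weighting by the prior gives 1/4 · 1/10 = 1/40, 1/4 · 1/5 = 1/20, 1/4 · 1/10 = 1/40, 1/4 · 0 = 0; summing to 1/10.
By Bayes' rule, P(bag C | data) = (1/40) / (1/10) = 1/4.

0.250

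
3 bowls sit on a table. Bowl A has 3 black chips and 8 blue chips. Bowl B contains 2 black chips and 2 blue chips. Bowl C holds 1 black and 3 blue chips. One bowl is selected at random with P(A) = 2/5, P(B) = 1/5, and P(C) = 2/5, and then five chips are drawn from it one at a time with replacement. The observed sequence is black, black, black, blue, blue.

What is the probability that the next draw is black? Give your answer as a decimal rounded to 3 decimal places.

For each hypothesis, P(data | H) works out to: P(data | bowl A) = (3/11)(3/11)(3/11)(8/11)(8/11) = 0.01073; P(data | bowl B) = (2/4)(2/4)(2/4)(2/4)(2/4) = 0.03125; P(data | bowl C) = (1/4)(1/4)(1/4)(3/4)(3/4) = 0.0087891.
Multiplying each by its prior: 2/5 · 0.01073 = 0.0042918, 1/5 · 0.03125 = 0.00625, 2/5 · 0.0087891 = 0.0035156; with total 0.014057.
Dividing through by the total gives posterior P(bowl A | data) = 0.30531, P(bowl B | data) = 0.4446, P(bowl C | data) = 0.25009.
Averaging over the posterior, P(black next | data) = (3/11)(0.30531) + (1/2)(0.4446) + (1/4)(0.25009) = 0.36809.

0.368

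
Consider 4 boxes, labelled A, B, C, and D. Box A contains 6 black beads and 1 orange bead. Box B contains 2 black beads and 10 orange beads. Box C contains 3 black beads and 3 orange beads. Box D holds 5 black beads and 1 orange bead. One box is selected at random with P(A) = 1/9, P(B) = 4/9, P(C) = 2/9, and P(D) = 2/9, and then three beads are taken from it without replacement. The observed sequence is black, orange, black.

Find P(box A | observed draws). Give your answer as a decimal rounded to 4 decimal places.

For each hypothesis, P(data | H) works out to: P(data | box A) = (6/7)(1/6)(5/5) = 0.14286; P(data | box B) = (2/12)(10/11)(1/10) = 0.015152; P(data | box C) = (3/6)(3/5)(2/4) = 0.15; P(data | box D) = (5/6)(1/5)(4/4) = 0.16667.
Multiplying each by its prior: 1/9 · 0.14286 = 0.015873, 4/9 · 0.015152 = 0.006734, 2/9 · 0.15 = 0.033333, 2/9 · 0.16667 = 0.037037; summing to 0.092977.
So P(box A | data) = (0.015873) / (0.092977) = 0.17072.

0.1707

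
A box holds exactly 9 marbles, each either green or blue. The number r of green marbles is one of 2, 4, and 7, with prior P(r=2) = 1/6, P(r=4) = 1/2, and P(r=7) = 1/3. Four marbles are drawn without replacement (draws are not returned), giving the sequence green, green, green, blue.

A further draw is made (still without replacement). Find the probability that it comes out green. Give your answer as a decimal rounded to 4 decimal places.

0.6200

Under each hypothesis, the probability of the observed sequence is: P(data | r = 2) = (2/9)(1/8)(0/7) = 0; P(data | r = 4) = (4/9)(3/8)(2/7)(5/6) = 5/126; P(data | r = 7) = (7/9)(6/8)(5/7)(2/6) = 5/36.
Multiplying each by its prior: 1/6 · 0 = 0, 1/2 · 5/126 = 5/252, 1/3 · 5/36 = 5/108; these sum to 25/378.
Normalising, the posterior is P(r = 2 | data) = 0, P(r = 4 | data) = 3/10, P(r = 7 | data) = 7/10.
Averaging over the posterior, P(green next | data) = (1/5)(3/10) + (4/5)(7/10) = 31/50.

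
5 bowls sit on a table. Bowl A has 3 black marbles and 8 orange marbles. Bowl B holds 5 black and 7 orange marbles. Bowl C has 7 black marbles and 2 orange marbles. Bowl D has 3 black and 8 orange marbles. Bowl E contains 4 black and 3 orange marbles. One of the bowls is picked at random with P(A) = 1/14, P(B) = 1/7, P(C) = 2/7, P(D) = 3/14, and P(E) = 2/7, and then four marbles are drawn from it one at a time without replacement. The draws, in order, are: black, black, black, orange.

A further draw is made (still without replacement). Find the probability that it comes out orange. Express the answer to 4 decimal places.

The likelihood of the observed sequence under each hypothesis: P(data | bowl A) = (3/11)(2/10)(1/9)(8/8) = 0.0060606; P(data | bowl B) = (5/12)(4/11)(3/10)(7/9) = 0.035354; P(data | bowl C) = (7/9)(6/8)(5/7)(2/6) = 0.13889; P(data | bowl D) = (3/11)(2/10)(1/9)(8/8) = 0.0060606; P(data | bowl E) = (4/7)(3/6)(2/5)(3/4) = 0.085714.
Multiplying each by its prior: 1/14 · 0.0060606 = 0.0004329, 1/7 · 0.035354 = 0.0050505, 2/7 · 0.13889 = 0.039683, 3/14 · 0.0060606 = 0.0012987, 2/7 · 0.085714 = 0.02449; summing to 0.070954.
Normalising, the posterior is P(bowl A | data) = 0.0061011, P(bowl B | data) = 0.07118, P(bowl C | data) = 0.55927, P(bowl D | data) = 0.018303, P(bowl E | data) = 0.34515.
The predictive probability is P(orange next | data) = (1)(0.0061011) + (3/4)(0.07118) + (1/5)(0.55927) + (1)(0.018303) + (2/3)(0.34515) = 0.41974.

0.4197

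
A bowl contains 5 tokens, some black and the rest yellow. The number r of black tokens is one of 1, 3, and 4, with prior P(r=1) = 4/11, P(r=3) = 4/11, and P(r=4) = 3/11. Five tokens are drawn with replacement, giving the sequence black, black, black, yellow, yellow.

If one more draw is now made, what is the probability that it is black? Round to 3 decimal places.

The likelihood of the observed sequence under each hypothesis: P(data | r = 1) = (1/5)(1/5)(1/5)(4/5)(4/5) = 0.00512; P(data | r = 3) = (3/5)(3/5)(3/5)(2/5)(2/5) = 0.03456; P(data | r = 4) = (4/5)(4/5)(4/5)(1/5)(1/5) = 0.02048.
Weighting by the prior gives 4/11 · 0.00512 = 0.0018618, 4/11 · 0.03456 = 0.012567, 3/11 · 0.02048 = 0.0055855; summing to 0.020015.
Normalising, the posterior is P(r = 1 | data) = 0.093023, P(r = 3 | data) = 0.62791, P(r = 4 | data) = 0.27907.
So P(black next | data) = Σ P(black next | H) P(H | data) = (1/5)(0.093023) + (3/5)(0.62791) + (4/5)(0.27907) = 0.6186.

0.619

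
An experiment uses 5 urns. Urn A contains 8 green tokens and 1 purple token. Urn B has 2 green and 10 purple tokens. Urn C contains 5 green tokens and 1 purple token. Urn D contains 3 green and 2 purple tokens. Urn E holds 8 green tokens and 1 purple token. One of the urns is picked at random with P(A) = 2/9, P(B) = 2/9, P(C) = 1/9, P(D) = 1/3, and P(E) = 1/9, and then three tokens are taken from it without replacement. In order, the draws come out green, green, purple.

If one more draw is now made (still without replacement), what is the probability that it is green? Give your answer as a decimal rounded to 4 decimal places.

The likelihood of the observed sequence under each hypothesis: P(data | urn A) = (8/9)(7/8)(1/7) = 0.11111; P(data | urn B) = (2/12)(1/11)(10/10) = 0.015152; P(data | urn C) = (5/6)(4/5)(1/4) = 0.16667; P(data | urn D) = (3/5)(2/4)(2/3) = 0.2; P(data | urn E) = (8/9)(7/8)(1/7) = 0.11111.
Weighting by the prior gives 2/9 · 0.11111 = 0.024691, 2/9 · 0.015152 = 0.003367, 1/9 · 0.16667 = 0.018519, 1/3 · 0.2 = 0.066667, 1/9 · 0.11111 = 0.012346; summing to 0.12559.
Normalising, the posterior is P(urn A | data) = 0.1966, P(urn B | data) = 0.02681, P(urn C | data) = 0.14745, P(urn D | data) = 0.53083, P(urn E | data) = 0.098302.
The predictive probability is P(green next | data) = (1)(0.1966) + (0)(0.02681) + (1)(0.14745) + (1/2)(0.53083) + (1)(0.098302) = 0.70777.

0.7078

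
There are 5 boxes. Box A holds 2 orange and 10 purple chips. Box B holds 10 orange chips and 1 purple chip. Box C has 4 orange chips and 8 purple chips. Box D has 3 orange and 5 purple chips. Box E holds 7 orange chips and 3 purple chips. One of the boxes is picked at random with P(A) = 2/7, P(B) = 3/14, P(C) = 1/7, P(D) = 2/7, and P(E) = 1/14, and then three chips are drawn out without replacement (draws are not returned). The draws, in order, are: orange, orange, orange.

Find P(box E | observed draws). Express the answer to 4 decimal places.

0.1130

Under each hypothesis, the probability of the observed sequence is: P(data | box A) = (2/12)(1/11)(0/10) = 0; P(data | box B) = (10/11)(9/10)(8/9) = 0.72727; P(data | box C) = (4/12)(3/11)(2/10) = 0.018182; P(data | box D) = (3/8)(2/7)(1/6) = 0.017857; P(data | box E) = (7/10)(6/9)(5/8) = 0.29167.
The prior-weighted likelihoods are 2/7 · 0 = 0, 3/14 · 0.72727 = 0.15584, 1/7 · 0.018182 = 0.0025974, 2/7 · 0.017857 = 0.005102, 1/14 · 0.29167 = 0.020833; these sum to 0.18438.
Hence P(box E | data) = (0.020833) / (0.18438) = 0.11299.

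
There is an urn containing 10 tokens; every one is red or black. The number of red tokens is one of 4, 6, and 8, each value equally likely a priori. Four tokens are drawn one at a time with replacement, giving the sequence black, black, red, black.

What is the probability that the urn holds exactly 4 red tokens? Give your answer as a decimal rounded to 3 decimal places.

The likelihood of the observed sequence under each hypothesis: P(data | r = 4) = (6/10)(6/10)(4/10)(6/10) = 0.0864; P(data | r = 6) = (4/10)(4/10)(6/10)(4/10) = 0.0384; P(data | r = 8) = (2/10)(2/10)(8/10)(2/10) = 0.0064.
Weighting by the prior gives 1/3 · 0.0864 = 0.0288, 1/3 · 0.0384 = 0.0128, 1/3 · 0.0064 = 0.0021333; these sum to 0.043733.
Hence P(r = 4 | data) = (0.0288) / (0.043733) = 0.65854.

0.659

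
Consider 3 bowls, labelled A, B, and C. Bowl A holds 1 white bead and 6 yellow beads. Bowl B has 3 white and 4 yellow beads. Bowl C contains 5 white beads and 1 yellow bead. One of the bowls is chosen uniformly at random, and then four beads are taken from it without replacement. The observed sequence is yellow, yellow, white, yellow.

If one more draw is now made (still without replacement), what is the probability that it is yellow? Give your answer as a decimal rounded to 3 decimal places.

Under each hypothesis, the probability of the observed sequence is: P(data | bowl A) = (6/7)(5/6)(1/5)(4/4) = 1/7; P(data | bowl B) = (4/7)(3/6)(3/5)(2/4) = 3/35; P(data | bowl C) = (1/6)(0/5) = 0.
The prior-weighted likelihoods are 1/3 · 1/7 = 1/21, 1/3 · 3/35 = 1/35, 1/3 · 0 = 0; these sum to 8/105.
Dividing through by the total gives posterior P(bowl A | data) = 5/8, P(bowl B | data) = 3/8, P(bowl C | data) = 0.
So P(yellow next | data) = Σ P(yellow next | H) P(H | data) = (1)(5/8) + (1/3)(3/8) = 3/4.

0.750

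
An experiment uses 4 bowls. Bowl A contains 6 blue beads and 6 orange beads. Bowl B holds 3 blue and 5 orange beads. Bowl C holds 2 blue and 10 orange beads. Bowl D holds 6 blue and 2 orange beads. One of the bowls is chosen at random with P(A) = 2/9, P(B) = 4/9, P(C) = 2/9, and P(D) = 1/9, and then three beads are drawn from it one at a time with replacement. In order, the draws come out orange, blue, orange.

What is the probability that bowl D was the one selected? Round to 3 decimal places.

Under each hypothesis, the probability of the observed sequence is: P(data | bowl A) = (6/12)(6/12)(6/12) = 0.125; P(data | bowl B) = (5/8)(3/8)(5/8) = 0.14648; P(data | bowl C) = (10/12)(2/12)(10/12) = 0.11574; P(data | bowl D) = (2/8)(6/8)(2/8) = 0.046875.
Multiplying each by its prior: 2/9 · 0.125 = 0.027778, 4/9 · 0.14648 = 0.065104, 2/9 · 0.11574 = 0.02572, 1/9 · 0.046875 = 0.0052083; these sum to 0.12381.
By Bayes' rule, P(bowl D | data) = (0.0052083) / (0.12381) = 0.042067.

0.042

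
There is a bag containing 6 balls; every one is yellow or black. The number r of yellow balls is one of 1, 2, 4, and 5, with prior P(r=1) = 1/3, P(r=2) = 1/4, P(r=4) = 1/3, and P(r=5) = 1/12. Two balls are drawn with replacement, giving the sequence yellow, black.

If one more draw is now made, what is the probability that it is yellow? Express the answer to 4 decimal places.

0.4547

The likelihood of the observed sequence under each hypothesis: P(data | r = 1) = (1/6)(5/6) = 5/36; P(data | r = 2) = (2/6)(4/6) = 2/9; P(data | r = 4) = (4/6)(2/6) = 2/9; P(data | r = 5) = (5/6)(1/6) = 5/36.
The prior-weighted likelihoods are 1/3 · 5/36 = 5/108, 1/4 · 2/9 = 1/18, 1/3 · 2/9 = 2/27, 1/12 · 5/36 = 5/432; these sum to 3/16.
Dividing through by the total gives posterior P(r = 1 | data) = 20/81, P(r = 2 | data) = 8/27, P(r = 4 | data) = 32/81, P(r = 5 | data) = 5/81.
So P(yellow next | data) = Σ P(yellow next | H) P(H | data) = (1/6)(20/81) + (1/3)(8/27) + (2/3)(32/81) + (5/6)(5/81) = 221/486.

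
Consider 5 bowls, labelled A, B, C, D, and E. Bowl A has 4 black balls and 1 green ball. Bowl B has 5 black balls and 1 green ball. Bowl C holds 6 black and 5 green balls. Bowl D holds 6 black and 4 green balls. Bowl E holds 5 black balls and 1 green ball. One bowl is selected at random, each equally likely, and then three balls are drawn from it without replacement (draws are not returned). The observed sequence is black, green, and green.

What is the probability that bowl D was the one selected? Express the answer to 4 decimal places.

The likelihood of the observed sequence under each hypothesis: P(data | bowl A) = (4/5)(1/4)(0/3) = 0; P(data | bowl B) = (5/6)(1/5)(0/4) = 0; P(data | bowl C) = (6/11)(5/10)(4/9) = 0.12121; P(data | bowl D) = (6/10)(4/9)(3/8) = 0.1; P(data | bowl E) = (5/6)(1/5)(0/4) = 0.
The prior-weighted likelihoods are 1/5 · 0 = 0, 1/5 · 0 = 0, 1/5 · 0.12121 = 0.024242, 1/5 · 0.1 = 0.02, 1/5 · 0 = 0; summing to 0.044242.
So P(bowl D | data) = (0.02) / (0.044242) = 0.45205.

0.4521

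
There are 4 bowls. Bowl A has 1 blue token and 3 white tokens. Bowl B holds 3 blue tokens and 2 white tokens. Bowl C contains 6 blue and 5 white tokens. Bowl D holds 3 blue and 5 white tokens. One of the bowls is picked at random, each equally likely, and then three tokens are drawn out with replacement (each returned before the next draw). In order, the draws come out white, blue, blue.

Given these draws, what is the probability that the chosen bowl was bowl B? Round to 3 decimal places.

0.348

The likelihood of the observed sequence under each hypothesis: P(data | bowl A) = (3/4)(1/4)(1/4) = 0.046875; P(data | bowl B) = (2/5)(3/5)(3/5) = 0.144; P(data | bowl C) = (5/11)(6/11)(6/11) = 0.13524; P(data | bowl D) = (5/8)(3/8)(3/8) = 0.087891.
The prior-weighted likelihoods are 1/4 · 0.046875 = 0.011719, 1/4 · 0.144 = 0.036, 1/4 · 0.13524 = 0.033809, 1/4 · 0.087891 = 0.021973; these sum to 0.1035.
So P(bowl B | data) = (0.036) / (0.1035) = 0.34782.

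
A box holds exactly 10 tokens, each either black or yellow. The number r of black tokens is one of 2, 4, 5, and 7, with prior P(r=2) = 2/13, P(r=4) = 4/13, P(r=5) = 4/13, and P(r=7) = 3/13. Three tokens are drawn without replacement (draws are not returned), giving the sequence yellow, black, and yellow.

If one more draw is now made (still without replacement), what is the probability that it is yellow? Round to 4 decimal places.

0.5331

The likelihood of the observed sequence under each hypothesis: P(data | r = 2) = (8/10)(2/9)(7/8) = 7/45; P(data | r = 4) = (6/10)(4/9)(5/8) = 1/6; P(data | r = 5) = (5/10)(5/9)(4/8) = 5/36; P(data | r = 7) = (3/10)(7/9)(2/8) = 7/120.
Multiplying each by its prior: 2/13 · 7/45 = 14/585, 4/13 · 1/6 = 2/39, 4/13 · 5/36 = 5/117, 3/13 · 7/120 = 7/520; summing to 41/312.
The posterior is then P(r = 2 | data) = 112/615, P(r = 4 | data) = 16/41, P(r = 5 | data) = 40/123, P(r = 7 | data) = 21/205.
So P(yellow next | data) = Σ P(yellow next | H) P(H | data) = (6/7)(112/615) + (4/7)(16/41) + (3/7)(40/123) + (1/7)(21/205) = 153/287.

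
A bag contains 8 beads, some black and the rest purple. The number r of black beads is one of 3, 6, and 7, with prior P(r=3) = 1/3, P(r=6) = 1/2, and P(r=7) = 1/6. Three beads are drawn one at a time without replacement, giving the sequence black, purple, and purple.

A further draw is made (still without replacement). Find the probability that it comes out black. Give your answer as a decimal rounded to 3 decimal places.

The likelihood of the observed sequence under each hypothesis: P(data | r = 3) = (3/8)(5/7)(4/6) = 5/28; P(data | r = 6) = (6/8)(2/7)(1/6) = 1/28; P(data | r = 7) = (7/8)(1/7)(0/6) = 0.
The prior-weighted likelihoods are 1/3 · 5/28 = 5/84, 1/2 · 1/28 = 1/56, 1/6 · 0 = 0; summing to 13/168.
Normalising, the posterior is P(r = 3 | data) = 10/13, P(r = 6 | data) = 3/13, P(r = 7 | data) = 0.
So P(black next | data) = Σ P(black next | H) P(H | data) = (2/5)(10/13) + (1)(3/13) = 7/13.

0.538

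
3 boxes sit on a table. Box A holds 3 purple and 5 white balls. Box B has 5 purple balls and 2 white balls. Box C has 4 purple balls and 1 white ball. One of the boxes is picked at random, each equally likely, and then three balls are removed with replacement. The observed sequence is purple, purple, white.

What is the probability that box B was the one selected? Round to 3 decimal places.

For each hypothesis, P(data | H) works out to: P(data | box A) = (3/8)(3/8)(5/8) = 0.087891; P(data | box B) = (5/7)(5/7)(2/7) = 0.14577; P(data | box C) = (4/5)(4/5)(1/5) = 0.128.
Weighting by the prior gives 1/3 · 0.087891 = 0.029297, 1/3 · 0.14577 = 0.048591, 1/3 · 0.128 = 0.042667; summing to 0.12055.
By Bayes' rule, P(box B | data) = (0.048591) / (0.12055) = 0.40306.

0.403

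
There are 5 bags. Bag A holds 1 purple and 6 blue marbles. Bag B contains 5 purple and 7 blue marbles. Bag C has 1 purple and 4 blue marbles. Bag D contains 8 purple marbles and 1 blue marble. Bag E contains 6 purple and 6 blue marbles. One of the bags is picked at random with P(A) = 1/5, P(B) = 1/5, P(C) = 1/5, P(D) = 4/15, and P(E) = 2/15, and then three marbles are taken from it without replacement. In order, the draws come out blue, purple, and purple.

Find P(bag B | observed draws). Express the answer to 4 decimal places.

Compute the likelihood of the observed sequence for each case: P(data | bag A) = (6/7)(1/6)(0/5) = 0; P(data | bag B) = (7/12)(5/11)(4/10) = 7/66; P(data | bag C) = (4/5)(1/4)(0/3) = 0; P(data | bag D) = (1/9)(8/8)(7/7) = 1/9; P(data | bag E) = (6/12)(6/11)(5/10) = 3/22.
Multiplying each by its prior: 1/5 · 0 = 0, 1/5 · 7/66 = 7/330, 1/5 · 0 = 0, 4/15 · 1/9 = 4/135, 2/15 · 3/22 = 1/55; these sum to 41/594.
By Bayes' rule, P(bag B | data) = (7/330) / (41/594) = 63/205.

0.3073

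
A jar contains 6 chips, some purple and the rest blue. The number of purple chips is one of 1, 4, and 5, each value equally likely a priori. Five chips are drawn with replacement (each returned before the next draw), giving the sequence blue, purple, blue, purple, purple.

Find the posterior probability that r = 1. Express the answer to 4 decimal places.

For each hypothesis, P(data | H) works out to: P(data | r = 1) = (5/6)(1/6)(5/6)(1/6)(1/6) = 0.003215; P(data | r = 4) = (2/6)(4/6)(2/6)(4/6)(4/6) = 0.032922; P(data | r = 5) = (1/6)(5/6)(1/6)(5/6)(5/6) = 0.016075.
Multiplying each by its prior: 1/3 · 0.003215 = 0.0010717, 1/3 · 0.032922 = 0.010974, 1/3 · 0.016075 = 0.0053584; these sum to 0.017404.
By Bayes' rule, P(r = 1 | data) = (0.0010717) / (0.017404) = 0.061576.

0.0616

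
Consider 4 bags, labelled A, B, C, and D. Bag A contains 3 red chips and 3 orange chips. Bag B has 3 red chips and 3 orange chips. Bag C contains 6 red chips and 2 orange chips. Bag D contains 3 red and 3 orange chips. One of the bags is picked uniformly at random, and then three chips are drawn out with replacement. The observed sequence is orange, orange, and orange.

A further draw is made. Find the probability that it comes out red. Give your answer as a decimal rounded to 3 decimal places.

0.510

For each hypothesis, P(data | H) works out to: P(data | bag A) = (3/6)(3/6)(3/6) = 1/8; P(data | bag B) = (3/6)(3/6)(3/6) = 1/8; P(data | bag C) = (2/8)(2/8)(2/8) = 1/64; P(data | bag D) = (3/6)(3/6)(3/6) = 1/8.
Weighting by the prior gives 1/4 · 1/8 = 1/32, 1/4 · 1/8 = 1/32, 1/4 · 1/64 = 1/256, 1/4 · 1/8 = 1/32; with total 25/256.
Dividing through by the total gives posterior P(bag A | data) = 8/25, P(bag B | data) = 8/25, P(bag C | data) = 1/25, P(bag D | data) = 8/25.
The predictive probability is P(red next | data) = (1/2)(8/25) + (1/2)(8/25) + (3/4)(1/25) + (1/2)(8/25) = 51/100.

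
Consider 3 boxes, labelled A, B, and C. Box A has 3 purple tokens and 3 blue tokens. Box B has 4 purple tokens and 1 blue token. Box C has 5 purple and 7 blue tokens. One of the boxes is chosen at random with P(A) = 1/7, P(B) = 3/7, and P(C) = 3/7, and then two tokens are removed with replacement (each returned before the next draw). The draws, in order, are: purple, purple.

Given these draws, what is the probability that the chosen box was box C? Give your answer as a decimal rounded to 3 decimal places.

Under each hypothesis, the probability of the observed sequence is: P(data | box A) = (3/6)(3/6) = 0.25; P(data | box B) = (4/5)(4/5) = 0.64; P(data | box C) = (5/12)(5/12) = 0.17361.
Weighting by the prior gives 1/7 · 0.25 = 0.035714, 3/7 · 0.64 = 0.27429, 3/7 · 0.17361 = 0.074405; summing to 0.3844.
By Bayes' rule, P(box C | data) = (0.074405) / (0.3844) = 0.19356.

0.194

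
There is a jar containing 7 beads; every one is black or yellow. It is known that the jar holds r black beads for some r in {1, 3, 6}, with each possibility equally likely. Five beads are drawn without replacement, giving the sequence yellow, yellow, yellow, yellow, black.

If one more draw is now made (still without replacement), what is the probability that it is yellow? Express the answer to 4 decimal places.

For each hypothesis, P(data | H) works out to: P(data | r = 1) = (6/7)(5/6)(4/5)(3/4)(1/3) = 1/7; P(data | r = 3) = (4/7)(3/6)(2/5)(1/4)(3/3) = 1/35; P(data | r = 6) = (1/7)(0/6) = 0.
Multiplying each by its prior: 1/3 · 1/7 = 1/21, 1/3 · 1/35 = 1/105, 1/3 · 0 = 0; summing to 2/35.
Dividing through by the total gives posterior P(r = 1 | data) = 5/6, P(r = 3 | data) = 1/6, P(r = 6 | data) = 0.
The predictive probability is P(yellow next | data) = (1)(5/6) + (0)(1/6) = 5/6.

0.8333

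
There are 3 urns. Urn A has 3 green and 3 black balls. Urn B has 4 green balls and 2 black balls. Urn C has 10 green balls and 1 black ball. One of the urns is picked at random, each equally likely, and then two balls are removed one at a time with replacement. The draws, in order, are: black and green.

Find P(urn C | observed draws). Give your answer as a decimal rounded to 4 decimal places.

Under each hypothesis, the probability of the observed sequence is: P(data | urn A) = (3/6)(3/6) = 0.25; P(data | urn B) = (2/6)(4/6) = 0.22222; P(data | urn C) = (1/11)(10/11) = 0.082645.
Weighting by the prior gives 1/3 · 0.25 = 0.083333, 1/3 · 0.22222 = 0.074074, 1/3 · 0.082645 = 0.027548; these sum to 0.18496.
By Bayes' rule, P(urn C | data) = (0.027548) / (0.18496) = 0.14894.

0.1489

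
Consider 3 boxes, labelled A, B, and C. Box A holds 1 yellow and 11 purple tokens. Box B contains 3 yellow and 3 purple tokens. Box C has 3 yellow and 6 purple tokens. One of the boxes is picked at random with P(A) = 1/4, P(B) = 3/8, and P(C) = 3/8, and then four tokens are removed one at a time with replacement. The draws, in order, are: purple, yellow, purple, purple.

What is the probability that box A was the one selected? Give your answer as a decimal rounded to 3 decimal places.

0.210

Under each hypothesis, the probability of the observed sequence is: P(data | box A) = (11/12)(1/12)(11/12)(11/12) = 0.064188; P(data | box B) = (3/6)(3/6)(3/6)(3/6) = 0.0625; P(data | box C) = (6/9)(3/9)(6/9)(6/9) = 0.098765.
Weighting by the prior gives 1/4 · 0.064188 = 0.016047, 3/8 · 0.0625 = 0.023438, 3/8 · 0.098765 = 0.037037; with total 0.076522.
By Bayes' rule, P(box A | data) = (0.016047) / (0.076522) = 0.20971.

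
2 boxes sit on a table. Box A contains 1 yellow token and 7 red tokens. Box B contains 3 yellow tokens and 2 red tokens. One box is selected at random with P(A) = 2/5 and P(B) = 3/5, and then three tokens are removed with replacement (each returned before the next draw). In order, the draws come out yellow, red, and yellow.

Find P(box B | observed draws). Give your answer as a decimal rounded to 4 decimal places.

0.9405

The likelihood of the observed sequence under each hypothesis: P(data | box A) = (1/8)(7/8)(1/8) = 0.013672; P(data | box B) = (3/5)(2/5)(3/5) = 0.144.
Weighting by the prior gives 2/5 · 0.013672 = 0.0054687, 3/5 · 0.144 = 0.0864; summing to 0.091869.
Hence P(box B | data) = (0.0864) / (0.091869) = 0.94047.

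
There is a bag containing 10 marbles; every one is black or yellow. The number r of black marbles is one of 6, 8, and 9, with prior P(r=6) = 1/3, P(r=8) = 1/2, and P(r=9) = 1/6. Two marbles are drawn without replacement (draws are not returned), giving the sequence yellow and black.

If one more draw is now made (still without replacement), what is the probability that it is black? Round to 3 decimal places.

0.771

Compute the likelihood of the observed sequence for each case: P(data | r = 6) = (4/10)(6/9) = 4/15; P(data | r = 8) = (2/10)(8/9) = 8/45; P(data | r = 9) = (1/10)(9/9) = 1/10.
Multiplying each by its prior: 1/3 · 4/15 = 4/45, 1/2 · 8/45 = 4/45, 1/6 · 1/10 = 1/60; summing to 7/36.
The posterior is then P(r = 6 | data) = 16/35, P(r = 8 | data) = 16/35, P(r = 9 | data) = 3/35.
Averaging over the posterior, P(black next | data) = (5/8)(16/35) + (7/8)(16/35) + (1)(3/35) = 27/35.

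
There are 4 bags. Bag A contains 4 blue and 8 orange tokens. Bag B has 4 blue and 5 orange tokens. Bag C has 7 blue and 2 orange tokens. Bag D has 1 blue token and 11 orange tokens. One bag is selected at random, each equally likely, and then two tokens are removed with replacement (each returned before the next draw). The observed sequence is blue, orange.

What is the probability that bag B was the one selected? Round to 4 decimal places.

For each hypothesis, P(data | H) works out to: P(data | bag A) = (4/12)(8/12) = 0.22222; P(data | bag B) = (4/9)(5/9) = 0.24691; P(data | bag C) = (7/9)(2/9) = 0.17284; P(data | bag D) = (1/12)(11/12) = 0.076389.
The prior-weighted likelihoods are 1/4 · 0.22222 = 0.055556, 1/4 · 0.24691 = 0.061728, 1/4 · 0.17284 = 0.04321, 1/4 · 0.076389 = 0.019097; these sum to 0.17959.
So P(bag B | data) = (0.061728) / (0.17959) = 0.34372.

0.3437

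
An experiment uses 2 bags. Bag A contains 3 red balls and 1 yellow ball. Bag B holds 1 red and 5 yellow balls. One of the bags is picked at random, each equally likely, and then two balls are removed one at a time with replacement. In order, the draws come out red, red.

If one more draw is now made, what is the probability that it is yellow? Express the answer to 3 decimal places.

0.277

For each hypothesis, P(data | H) works out to: P(data | bag A) = (3/4)(3/4) = 9/16; P(data | bag B) = (1/6)(1/6) = 1/36.
The prior-weighted likelihoods are 1/2 · 9/16 = 9/32, 1/2 · 1/36 = 1/72; summing to 85/288.
Dividing through by the total gives posterior P(bag A | data) = 0.95294, P(bag B | data) = 0.047059.
Averaging over the posterior, P(yellow next | data) = (1/4)(0.95294) + (5/6)(0.047059) = 0.27745.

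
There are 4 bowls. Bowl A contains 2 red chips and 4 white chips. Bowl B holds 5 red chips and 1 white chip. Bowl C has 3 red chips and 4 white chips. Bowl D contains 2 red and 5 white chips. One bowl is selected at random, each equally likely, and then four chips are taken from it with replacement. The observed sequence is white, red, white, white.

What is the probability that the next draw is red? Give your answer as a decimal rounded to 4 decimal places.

0.3493

The likelihood of the observed sequence under each hypothesis: P(data | bowl A) = (4/6)(2/6)(4/6)(4/6) = 0.098765; P(data | bowl B) = (1/6)(5/6)(1/6)(1/6) = 0.003858; P(data | bowl C) = (4/7)(3/7)(4/7)(4/7) = 0.079967; P(data | bowl D) = (5/7)(2/7)(5/7)(5/7) = 0.10412.
Weighting by the prior gives 1/4 · 0.098765 = 0.024691, 1/4 · 0.003858 = 0.00096451, 1/4 · 0.079967 = 0.019992, 1/4 · 0.10412 = 0.026031; summing to 0.071678.
Normalising, the posterior is P(bowl A | data) = 0.34447, P(bowl B | data) = 0.013456, P(bowl C | data) = 0.27891, P(bowl D | data) = 0.36316.
So P(red next | data) = Σ P(red next | H) P(H | data) = (1/3)(0.34447) + (5/6)(0.013456) + (3/7)(0.27891) + (2/7)(0.36316) = 0.34933.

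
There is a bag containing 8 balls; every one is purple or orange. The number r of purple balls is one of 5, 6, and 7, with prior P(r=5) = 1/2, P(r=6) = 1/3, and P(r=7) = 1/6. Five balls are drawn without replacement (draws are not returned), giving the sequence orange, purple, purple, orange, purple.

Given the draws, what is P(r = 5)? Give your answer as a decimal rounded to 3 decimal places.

0.692

Compute the likelihood of the observed sequence for each case: P(data | r = 5) = (3/8)(5/7)(4/6)(2/5)(3/4) = 3/56; P(data | r = 6) = (2/8)(6/7)(5/6)(1/5)(4/4) = 1/28; P(data | r = 7) = (1/8)(7/7)(6/6)(0/5) = 0.
Weighting by the prior gives 1/2 · 3/56 = 3/112, 1/3 · 1/28 = 1/84, 1/6 · 0 = 0; these sum to 13/336.
So P(r = 5 | data) = (3/112) / (13/336) = 9/13.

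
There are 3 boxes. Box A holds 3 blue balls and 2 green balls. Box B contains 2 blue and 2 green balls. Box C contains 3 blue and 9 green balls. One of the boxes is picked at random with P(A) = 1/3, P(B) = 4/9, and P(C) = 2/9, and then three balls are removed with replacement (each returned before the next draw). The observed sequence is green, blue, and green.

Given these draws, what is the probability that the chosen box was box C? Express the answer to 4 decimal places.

Under each hypothesis, the probability of the observed sequence is: P(data | box A) = (2/5)(3/5)(2/5) = 0.096; P(data | box B) = (2/4)(2/4)(2/4) = 0.125; P(data | box C) = (9/12)(3/12)(9/12) = 0.14062.
Weighting by the prior gives 1/3 · 0.096 = 0.032, 4/9 · 0.125 = 0.055556, 2/9 · 0.14062 = 0.03125; with total 0.11881.
Hence P(box C | data) = (0.03125) / (0.11881) = 0.26303.

0.2630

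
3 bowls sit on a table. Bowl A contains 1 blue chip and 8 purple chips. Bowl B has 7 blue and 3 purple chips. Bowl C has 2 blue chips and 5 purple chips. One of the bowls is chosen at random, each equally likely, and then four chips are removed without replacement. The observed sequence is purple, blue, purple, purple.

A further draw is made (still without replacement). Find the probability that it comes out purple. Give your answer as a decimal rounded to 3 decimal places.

Under each hypothesis, the probability of the observed sequence is: P(data | bowl A) = (8/9)(1/8)(7/7)(6/6) = 0.11111; P(data | bowl B) = (3/10)(7/9)(2/8)(1/7) = 0.0083333; P(data | bowl C) = (5/7)(2/6)(4/5)(3/4) = 0.14286.
The prior-weighted likelihoods are 1/3 · 0.11111 = 0.037037, 1/3 · 0.0083333 = 0.0027778, 1/3 · 0.14286 = 0.047619; summing to 0.087434.
Normalising, the posterior is P(bowl A | data) = 0.4236, P(bowl B | data) = 0.03177, P(bowl C | data) = 0.54463.
So P(purple next | data) = Σ P(purple next | H) P(H | data) = (1)(0.4236) + (0)(0.03177) + (2/3)(0.54463) = 0.78669.

0.787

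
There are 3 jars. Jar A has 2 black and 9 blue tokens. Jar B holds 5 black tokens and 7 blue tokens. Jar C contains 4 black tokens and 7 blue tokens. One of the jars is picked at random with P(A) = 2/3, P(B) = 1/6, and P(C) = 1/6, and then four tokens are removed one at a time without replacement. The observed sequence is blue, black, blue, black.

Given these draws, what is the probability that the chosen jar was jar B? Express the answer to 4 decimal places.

For each hypothesis, P(data | H) works out to: P(data | jar A) = (9/11)(2/10)(8/9)(1/8) = 0.018182; P(data | jar B) = (7/12)(5/11)(6/10)(4/9) = 0.070707; P(data | jar C) = (7/11)(4/10)(6/9)(3/8) = 0.063636.
The prior-weighted likelihoods are 2/3 · 0.018182 = 0.012121, 1/6 · 0.070707 = 0.011785, 1/6 · 0.063636 = 0.010606; summing to 0.034512.
Hence P(jar B | data) = (0.011785) / (0.034512) = 0.34146.

0.3415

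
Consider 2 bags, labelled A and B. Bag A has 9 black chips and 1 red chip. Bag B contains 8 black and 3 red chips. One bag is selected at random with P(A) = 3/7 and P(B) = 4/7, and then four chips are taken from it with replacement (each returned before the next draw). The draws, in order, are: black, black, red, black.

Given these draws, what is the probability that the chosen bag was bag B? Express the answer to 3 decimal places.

The likelihood of the observed sequence under each hypothesis: P(data | bag A) = (9/10)(9/10)(1/10)(9/10) = 0.0729; P(data | bag B) = (8/11)(8/11)(3/11)(8/11) = 0.10491.
The prior-weighted likelihoods are 3/7 · 0.0729 = 0.031243, 4/7 · 0.10491 = 0.059949; these sum to 0.091192.
So P(bag B | data) = (0.059949) / (0.091192) = 0.65739.

0.657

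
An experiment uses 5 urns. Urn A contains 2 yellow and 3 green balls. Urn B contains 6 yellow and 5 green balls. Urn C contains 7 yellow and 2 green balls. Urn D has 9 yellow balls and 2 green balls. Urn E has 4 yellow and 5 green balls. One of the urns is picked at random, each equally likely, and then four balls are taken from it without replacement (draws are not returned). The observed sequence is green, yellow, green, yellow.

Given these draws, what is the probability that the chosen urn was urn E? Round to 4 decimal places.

0.2636

Compute the likelihood of the observed sequence for each case: P(data | urn A) = (3/5)(2/4)(2/3)(1/2) = 0.1; P(data | urn B) = (5/11)(6/10)(4/9)(5/8) = 0.075758; P(data | urn C) = (2/9)(7/8)(1/7)(6/6) = 0.027778; P(data | urn D) = (2/11)(9/10)(1/9)(8/8) = 0.018182; P(data | urn E) = (5/9)(4/8)(4/7)(3/6) = 0.079365.
Multiplying each by its prior: 1/5 · 0.1 = 0.02, 1/5 · 0.075758 = 0.015152, 1/5 · 0.027778 = 0.0055556, 1/5 · 0.018182 = 0.0036364, 1/5 · 0.079365 = 0.015873; summing to 0.060216.
Hence P(urn E | data) = (0.015873) / (0.060216) = 0.2636.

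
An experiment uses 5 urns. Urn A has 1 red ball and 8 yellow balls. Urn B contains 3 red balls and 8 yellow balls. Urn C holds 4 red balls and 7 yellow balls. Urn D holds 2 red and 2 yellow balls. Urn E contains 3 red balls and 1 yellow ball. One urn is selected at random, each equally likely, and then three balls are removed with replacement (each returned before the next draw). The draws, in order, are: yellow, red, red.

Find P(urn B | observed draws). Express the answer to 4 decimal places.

0.1304

For each hypothesis, P(data | H) works out to: P(data | urn A) = (8/9)(1/9)(1/9) = 0.010974; P(data | urn B) = (8/11)(3/11)(3/11) = 0.054095; P(data | urn C) = (7/11)(4/11)(4/11) = 0.084147; P(data | urn D) = (2/4)(2/4)(2/4) = 0.125; P(data | urn E) = (1/4)(3/4)(3/4) = 0.14062.
The prior-weighted likelihoods are 1/5 · 0.010974 = 0.0021948, 1/5 · 0.054095 = 0.010819, 1/5 · 0.084147 = 0.016829, 1/5 · 0.125 = 0.025, 1/5 · 0.14062 = 0.028125; summing to 0.082968.
Therefore the posterior P(urn B | data) = (0.010819) / (0.082968) = 0.1304.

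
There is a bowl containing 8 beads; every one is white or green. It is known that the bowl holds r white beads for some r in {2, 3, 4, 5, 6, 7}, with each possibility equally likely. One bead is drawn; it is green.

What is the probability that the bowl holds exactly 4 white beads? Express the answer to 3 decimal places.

The likelihood of this draw under each hypothesis: P(data | r = 2) = (6/8) = 3/4; P(data | r = 3) = (5/8) = 5/8; P(data | r = 4) = (4/8) = 1/2; P(data | r = 5) = (3/8) = 3/8; P(data | r = 6) = (2/8) = 1/4; P(data | r = 7) = (1/8) = 1/8.
Weighting by the prior gives 1/6 · 3/4 = 1/8, 1/6 · 5/8 = 5/48, 1/6 · 1/2 = 1/12, 1/6 · 3/8 = 1/16, 1/6 · 1/4 = 1/24, 1/6 · 1/8 = 1/48; with total 7/16.
By Bayes' rule, P(r = 4 | data) = (1/12) / (7/16) = 4/21.

0.190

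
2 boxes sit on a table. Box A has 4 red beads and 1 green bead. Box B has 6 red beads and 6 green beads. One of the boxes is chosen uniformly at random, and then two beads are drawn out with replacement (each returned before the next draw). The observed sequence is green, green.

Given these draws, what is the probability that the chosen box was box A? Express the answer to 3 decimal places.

Compute the likelihood of the observed sequence for each case: P(data | box A) = (1/5)(1/5) = 1/25; P(data | box B) = (6/12)(6/12) = 1/4.
Weighting by the prior gives 1/2 · 1/25 = 1/50, 1/2 · 1/4 = 1/8; with total 29/200.
So P(box A | data) = (1/50) / (29/200) = 4/29.

0.138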